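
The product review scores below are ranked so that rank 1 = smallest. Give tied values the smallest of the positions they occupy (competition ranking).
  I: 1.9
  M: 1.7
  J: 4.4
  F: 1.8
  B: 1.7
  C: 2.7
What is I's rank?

Sorted (ascending): 1.7, 1.7, 1.8, 1.9, 2.7, 4.4
The 2 values of 1.7 occupy positions 1–2 → each gets rank 1.
I has value 1.9 → rank 4.

4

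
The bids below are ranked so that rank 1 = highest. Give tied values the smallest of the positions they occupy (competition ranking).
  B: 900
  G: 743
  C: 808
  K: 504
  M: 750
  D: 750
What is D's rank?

3

Sorted (descending): 900, 808, 750, 750, 743, 504
The 2 values of 750 occupy positions 3–4 → each gets rank 3.
D has value 750 → rank 3.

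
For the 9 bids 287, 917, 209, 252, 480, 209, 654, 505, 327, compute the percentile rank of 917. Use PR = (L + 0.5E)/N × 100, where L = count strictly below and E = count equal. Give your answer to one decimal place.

N = 9.
Strictly below 917: 8. Equal to 917: 1.
PR = (8 + 0.5·1)/9 × 100 = 94.4

94.4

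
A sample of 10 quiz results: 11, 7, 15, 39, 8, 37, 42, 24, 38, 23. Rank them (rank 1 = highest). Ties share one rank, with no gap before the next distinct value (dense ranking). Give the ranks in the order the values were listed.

Sorted (descending): 42, 39, 38, 37, 24, 23, 15, 11, 8, 7
No ties — each value takes its position as its rank.

8, 10, 7, 2, 9, 4, 1, 5, 3, 6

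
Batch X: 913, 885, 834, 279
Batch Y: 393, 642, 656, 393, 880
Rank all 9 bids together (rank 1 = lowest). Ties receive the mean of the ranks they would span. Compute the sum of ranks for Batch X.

Sorted (ascending): 279, 393, 393, 642, 656, 834, 880, 885, 913
The 2 values of 393 occupy positions 2–3 → average rank (2+3)/2 = 2.5.
Batch X values → pooled ranks: 913→9, 885→8, 834→6, 279→1
Rank sum = 9 + 8 + 6 + 1 = 24

24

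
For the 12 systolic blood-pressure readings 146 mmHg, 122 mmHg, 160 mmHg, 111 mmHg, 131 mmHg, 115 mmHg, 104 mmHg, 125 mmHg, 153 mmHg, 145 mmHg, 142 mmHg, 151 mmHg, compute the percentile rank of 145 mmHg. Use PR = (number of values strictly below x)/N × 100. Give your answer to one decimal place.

58.3

N = 12.
Strictly below 145: 7. Equal to 145: 1.
PR = 7/12 × 100 = 58.3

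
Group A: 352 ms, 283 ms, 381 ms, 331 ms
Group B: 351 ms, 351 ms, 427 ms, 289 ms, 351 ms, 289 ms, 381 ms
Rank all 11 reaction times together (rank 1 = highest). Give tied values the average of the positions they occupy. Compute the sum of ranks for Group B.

40.5

Sorted (descending): 427, 381, 381, 352, 351, 351, 351, 331, 289, 289, 283
The 2 values of 381 occupy positions 2–3 → average rank (2+3)/2 = 2.5.
The 3 values of 351 occupy positions 5–7 → average rank 6.
The 2 values of 289 occupy positions 9–10 → average rank (9+10)/2 = 9.5.
Group B values → pooled ranks: 351→6, 351→6, 427→1, 289→9.5, 351→6, 289→9.5, 381→2.5
Rank sum = 6 + 6 + 1 + 9.5 + 6 + 9.5 + 2.5 = 40.5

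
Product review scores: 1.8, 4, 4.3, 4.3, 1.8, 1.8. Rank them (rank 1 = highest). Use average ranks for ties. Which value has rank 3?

Sorted (descending): 4.3, 4.3, 4, 1.8, 1.8, 1.8
The 2 values of 4.3 occupy positions 1–2 → average rank (1+2)/2 = 1.5.
The 3 values of 1.8 occupy positions 4–6 → average rank 5.
Rank 3 → value 4.

4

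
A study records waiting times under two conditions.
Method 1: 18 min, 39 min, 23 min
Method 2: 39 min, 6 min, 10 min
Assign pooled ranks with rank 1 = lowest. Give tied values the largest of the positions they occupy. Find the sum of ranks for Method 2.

Sorted (ascending): 6, 10, 18, 23, 39, 39
The 2 values of 39 occupy positions 5–6 → each gets rank 6.
Method 2 values → pooled ranks: 39→6, 6→1, 10→2
Rank sum = 6 + 1 + 2 = 9

9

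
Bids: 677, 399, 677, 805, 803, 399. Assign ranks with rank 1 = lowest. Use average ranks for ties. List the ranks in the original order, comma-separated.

3.5, 1.5, 3.5, 6, 5, 1.5

Sorted (ascending): 399, 399, 677, 677, 803, 805
The 2 values of 399 occupy positions 1–2 → average rank (1+2)/2 = 1.5.
The 2 values of 677 occupy positions 3–4 → average rank (3+4)/2 = 3.5.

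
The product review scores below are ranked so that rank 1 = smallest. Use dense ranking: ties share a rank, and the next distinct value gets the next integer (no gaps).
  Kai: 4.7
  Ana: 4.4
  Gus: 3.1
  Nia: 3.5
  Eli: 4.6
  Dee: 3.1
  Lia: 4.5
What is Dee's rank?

1

Sorted (ascending): 3.1, 3.1, 3.5, 4.4, 4.5, 4.6, 4.7
The 2 values of 3.1 share dense rank 1.
Remaining distinct values take the next consecutive integers.
Dee has value 3.1 → rank 1.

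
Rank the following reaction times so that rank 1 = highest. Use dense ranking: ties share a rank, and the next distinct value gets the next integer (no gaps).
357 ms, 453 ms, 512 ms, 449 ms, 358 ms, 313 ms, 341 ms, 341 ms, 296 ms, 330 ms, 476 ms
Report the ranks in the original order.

6, 3, 1, 4, 5, 9, 7, 7, 10, 8, 2

Sorted (descending): 512, 476, 453, 449, 358, 357, 341, 341, 330, 313, 296
The 2 values of 341 share dense rank 7.
Remaining distinct values take the next consecutive integers.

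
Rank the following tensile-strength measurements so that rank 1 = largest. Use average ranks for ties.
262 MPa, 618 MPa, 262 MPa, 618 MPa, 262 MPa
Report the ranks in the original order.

4, 1.5, 4, 1.5, 4

Sorted (descending): 618, 618, 262, 262, 262
The 2 values of 618 occupy positions 1–2 → average rank (1+2)/2 = 1.5.
The 3 values of 262 occupy positions 3–5 → average rank 4.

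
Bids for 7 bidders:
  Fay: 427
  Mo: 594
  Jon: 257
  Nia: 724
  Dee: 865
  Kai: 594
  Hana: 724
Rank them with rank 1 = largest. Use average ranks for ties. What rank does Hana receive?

Sorted (descending): 865, 724, 724, 594, 594, 427, 257
The 2 values of 724 occupy positions 2–3 → average rank (2+3)/2 = 2.5.
The 2 values of 594 occupy positions 4–5 → average rank (4+5)/2 = 4.5.
Hana has value 724 → rank 2.5.

2.5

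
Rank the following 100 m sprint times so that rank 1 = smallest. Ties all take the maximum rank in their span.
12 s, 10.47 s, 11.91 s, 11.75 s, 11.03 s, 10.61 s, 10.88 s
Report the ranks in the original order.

7, 1, 6, 5, 4, 2, 3

Sorted (ascending): 10.47, 10.61, 10.88, 11.03, 11.75, 11.91, 12
No ties — each value takes its position as its rank.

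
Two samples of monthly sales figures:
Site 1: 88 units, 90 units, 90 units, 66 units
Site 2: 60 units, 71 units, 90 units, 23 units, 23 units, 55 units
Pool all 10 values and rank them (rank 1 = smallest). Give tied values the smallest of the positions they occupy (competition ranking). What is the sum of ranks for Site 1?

28

Sorted (ascending): 23, 23, 55, 60, 66, 71, 88, 90, 90, 90
The 2 values of 23 occupy positions 1–2 → each gets rank 1.
The 3 values of 90 occupy positions 8–10 → each gets rank 8.
Site 1 values → pooled ranks: 88→7, 90→8, 90→8, 66→5
Rank sum = 7 + 8 + 8 + 5 = 28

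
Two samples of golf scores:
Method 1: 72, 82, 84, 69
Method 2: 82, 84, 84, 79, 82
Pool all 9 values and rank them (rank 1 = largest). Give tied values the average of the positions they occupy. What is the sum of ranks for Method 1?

24

Sorted (descending): 84, 84, 84, 82, 82, 82, 79, 72, 69
The 3 values of 84 occupy positions 1–3 → average rank 2.
The 3 values of 82 occupy positions 4–6 → average rank 5.
Method 1 values → pooled ranks: 72→8, 82→5, 84→2, 69→9
Rank sum = 8 + 5 + 2 + 9 = 24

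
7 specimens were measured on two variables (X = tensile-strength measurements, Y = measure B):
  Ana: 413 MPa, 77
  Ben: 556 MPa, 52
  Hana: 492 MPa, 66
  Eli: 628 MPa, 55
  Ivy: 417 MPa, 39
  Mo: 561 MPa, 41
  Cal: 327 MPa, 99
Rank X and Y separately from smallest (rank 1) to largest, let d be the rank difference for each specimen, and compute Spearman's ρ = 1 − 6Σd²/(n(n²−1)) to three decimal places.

-0.536

Ranks of variable 1: 2, 5, 4, 7, 3, 6, 1
Ranks of variable 2: 6, 3, 5, 4, 1, 2, 7
d = r₁ − r₂: -4, 2, -1, 3, 2, 4, -6
d²: 16, 4, 1, 9, 4, 16, 36; Σd² = 86
ρ = 1 − 6·86/(7·48) = 1 − 516/336 = -0.536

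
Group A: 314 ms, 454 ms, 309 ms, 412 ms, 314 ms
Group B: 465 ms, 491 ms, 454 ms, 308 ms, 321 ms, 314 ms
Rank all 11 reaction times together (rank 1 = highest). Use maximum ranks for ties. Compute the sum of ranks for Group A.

Sorted (descending): 491, 465, 454, 454, 412, 321, 314, 314, 314, 309, 308
The 2 values of 454 occupy positions 3–4 → each gets rank 4.
The 3 values of 314 occupy positions 7–9 → each gets rank 9.
Group A values → pooled ranks: 314→9, 454→4, 309→10, 412→5, 314→9
Rank sum = 9 + 4 + 10 + 5 + 9 = 37

37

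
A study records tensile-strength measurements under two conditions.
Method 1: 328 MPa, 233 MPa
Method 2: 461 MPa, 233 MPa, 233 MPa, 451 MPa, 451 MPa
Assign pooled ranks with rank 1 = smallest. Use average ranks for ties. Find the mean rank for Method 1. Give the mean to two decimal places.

Sorted (ascending): 233, 233, 233, 328, 451, 451, 461
The 3 values of 233 occupy positions 1–3 → average rank 2.
The 2 values of 451 occupy positions 5–6 → average rank (5+6)/2 = 5.5.
Method 1 values → pooled ranks: 328→4, 233→2
Mean rank = (4 + 2) / 2 = 3.00

3.00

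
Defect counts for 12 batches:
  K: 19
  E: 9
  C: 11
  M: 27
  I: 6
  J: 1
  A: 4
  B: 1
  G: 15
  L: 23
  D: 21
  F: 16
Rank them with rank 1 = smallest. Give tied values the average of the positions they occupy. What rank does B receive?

1.5

Sorted (ascending): 1, 1, 4, 6, 9, 11, 15, 16, 19, 21, 23, 27
The 2 values of 1 occupy positions 1–2 → average rank (1+2)/2 = 1.5.
B has value 1 → rank 1.5.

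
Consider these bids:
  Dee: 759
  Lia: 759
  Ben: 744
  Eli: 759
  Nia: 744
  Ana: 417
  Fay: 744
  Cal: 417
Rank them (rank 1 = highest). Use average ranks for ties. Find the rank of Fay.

Sorted (descending): 759, 759, 759, 744, 744, 744, 417, 417
The 3 values of 759 occupy positions 1–3 → average rank 2.
The 3 values of 744 occupy positions 4–6 → average rank 5.
The 2 values of 417 occupy positions 7–8 → average rank (7+8)/2 = 7.5.
Fay has value 744 → rank 5.

5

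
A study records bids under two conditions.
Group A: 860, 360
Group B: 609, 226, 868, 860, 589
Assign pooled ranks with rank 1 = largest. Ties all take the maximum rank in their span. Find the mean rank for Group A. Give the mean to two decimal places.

Sorted (descending): 868, 860, 860, 609, 589, 360, 226
The 2 values of 860 occupy positions 2–3 → each gets rank 3.
Group A values → pooled ranks: 860→3, 360→6
Mean rank = (3 + 6) / 2 = 4.50

4.50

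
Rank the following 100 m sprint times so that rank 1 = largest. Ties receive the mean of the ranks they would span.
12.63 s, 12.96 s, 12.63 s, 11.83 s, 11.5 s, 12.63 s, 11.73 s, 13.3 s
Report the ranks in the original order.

Sorted (descending): 13.3, 12.96, 12.63, 12.63, 12.63, 11.83, 11.73, 11.5
The 3 values of 12.63 occupy positions 3–5 → average rank 4.

4, 2, 4, 6, 8, 4, 7, 1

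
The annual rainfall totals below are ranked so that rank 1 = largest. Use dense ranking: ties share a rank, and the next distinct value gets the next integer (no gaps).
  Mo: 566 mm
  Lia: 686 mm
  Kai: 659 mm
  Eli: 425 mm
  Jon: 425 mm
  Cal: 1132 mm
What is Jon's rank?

Sorted (descending): 1132, 686, 659, 566, 425, 425
The 2 values of 425 share dense rank 5.
Remaining distinct values take the next consecutive integers.
Jon has value 425 mm → rank 5.

5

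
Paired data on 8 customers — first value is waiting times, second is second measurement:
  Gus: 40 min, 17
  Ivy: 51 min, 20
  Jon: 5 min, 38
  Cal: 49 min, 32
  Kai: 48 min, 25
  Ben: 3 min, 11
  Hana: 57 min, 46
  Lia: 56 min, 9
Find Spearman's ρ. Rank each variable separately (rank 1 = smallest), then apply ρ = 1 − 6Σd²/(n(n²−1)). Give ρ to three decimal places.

Ranks of variable 1: 3, 6, 2, 5, 4, 1, 8, 7
Ranks of variable 2: 3, 4, 7, 6, 5, 2, 8, 1
d = r₁ − r₂: 0, 2, -5, -1, -1, -1, 0, 6
d²: 0, 4, 25, 1, 1, 1, 0, 36; Σd² = 68
ρ = 1 − 6·68/(8·63) = 1 − 408/504 = 0.190

0.190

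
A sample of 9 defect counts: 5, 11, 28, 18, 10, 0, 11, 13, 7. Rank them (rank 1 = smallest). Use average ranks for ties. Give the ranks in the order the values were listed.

Sorted (ascending): 0, 5, 7, 10, 11, 11, 13, 18, 28
The 2 values of 11 occupy positions 5–6 → average rank (5+6)/2 = 5.5.

2, 5.5, 9, 8, 4, 1, 5.5, 7, 3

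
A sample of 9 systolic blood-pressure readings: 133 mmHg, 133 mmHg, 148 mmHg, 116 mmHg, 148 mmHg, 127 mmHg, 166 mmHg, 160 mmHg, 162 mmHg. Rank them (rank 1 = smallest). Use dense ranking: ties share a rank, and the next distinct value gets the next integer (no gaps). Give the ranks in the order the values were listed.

3, 3, 4, 1, 4, 2, 7, 5, 6

Sorted (ascending): 116, 127, 133, 133, 148, 148, 160, 162, 166
The 2 values of 133 share dense rank 3.
The 2 values of 148 share dense rank 4.
Remaining distinct values take the next consecutive integers.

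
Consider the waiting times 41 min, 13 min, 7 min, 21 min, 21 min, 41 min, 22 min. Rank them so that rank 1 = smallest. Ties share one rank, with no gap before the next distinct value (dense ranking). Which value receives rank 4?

22

Sorted (ascending): 7, 13, 21, 21, 22, 41, 41
The 2 values of 21 share dense rank 3.
The 2 values of 41 share dense rank 5.
Remaining distinct values take the next consecutive integers.
Rank 4 → value 22.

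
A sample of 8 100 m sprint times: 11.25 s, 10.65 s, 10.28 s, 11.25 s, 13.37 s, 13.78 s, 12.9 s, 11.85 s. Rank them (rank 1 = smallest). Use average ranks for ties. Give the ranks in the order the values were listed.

Sorted (ascending): 10.28, 10.65, 11.25, 11.25, 11.85, 12.9, 13.37, 13.78
The 2 values of 11.25 occupy positions 3–4 → average rank (3+4)/2 = 3.5.

3.5, 2, 1, 3.5, 7, 8, 6, 5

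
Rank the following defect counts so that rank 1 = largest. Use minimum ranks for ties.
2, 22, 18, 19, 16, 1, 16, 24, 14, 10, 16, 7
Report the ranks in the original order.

11, 2, 4, 3, 5, 12, 5, 1, 8, 9, 5, 10

Sorted (descending): 24, 22, 19, 18, 16, 16, 16, 14, 10, 7, 2, 1
The 3 values of 16 occupy positions 5–7 → each gets rank 5.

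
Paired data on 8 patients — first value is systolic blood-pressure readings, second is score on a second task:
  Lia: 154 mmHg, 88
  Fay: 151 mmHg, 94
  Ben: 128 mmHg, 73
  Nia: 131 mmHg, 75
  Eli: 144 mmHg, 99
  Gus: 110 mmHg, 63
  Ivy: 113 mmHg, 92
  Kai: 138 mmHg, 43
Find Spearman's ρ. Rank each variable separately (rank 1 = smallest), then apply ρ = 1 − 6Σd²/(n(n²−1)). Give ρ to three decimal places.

Ranks of variable 1: 8, 7, 3, 4, 6, 1, 2, 5
Ranks of variable 2: 5, 7, 3, 4, 8, 2, 6, 1
d = r₁ − r₂: 3, 0, 0, 0, -2, -1, -4, 4
d²: 9, 0, 0, 0, 4, 1, 16, 16; Σd² = 46
ρ = 1 − 6·46/(8·63) = 1 − 276/504 = 0.452

0.452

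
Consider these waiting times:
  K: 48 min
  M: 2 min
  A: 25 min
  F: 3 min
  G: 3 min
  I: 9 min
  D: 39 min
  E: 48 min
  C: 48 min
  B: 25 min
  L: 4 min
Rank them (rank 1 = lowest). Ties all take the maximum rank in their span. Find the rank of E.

11

Sorted (ascending): 2, 3, 3, 4, 9, 25, 25, 39, 48, 48, 48
The 2 values of 3 occupy positions 2–3 → each gets rank 3.
The 2 values of 25 occupy positions 6–7 → each gets rank 7.
The 3 values of 48 occupy positions 9–11 → each gets rank 11.
E has value 48 min → rank 11.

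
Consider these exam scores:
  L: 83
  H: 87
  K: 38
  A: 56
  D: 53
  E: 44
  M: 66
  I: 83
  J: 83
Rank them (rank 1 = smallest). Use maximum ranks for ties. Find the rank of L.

8

Sorted (ascending): 38, 44, 53, 56, 66, 83, 83, 83, 87
The 3 values of 83 occupy positions 6–8 → each gets rank 8.
L has value 83 → rank 8.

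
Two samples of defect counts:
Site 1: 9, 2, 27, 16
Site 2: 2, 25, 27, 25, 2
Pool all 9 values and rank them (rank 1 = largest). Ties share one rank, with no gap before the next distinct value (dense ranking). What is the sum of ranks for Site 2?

Sorted (descending): 27, 27, 25, 25, 16, 9, 2, 2, 2
The 2 values of 27 share dense rank 1.
The 2 values of 25 share dense rank 2.
The 3 values of 2 share dense rank 5.
Remaining distinct values take the next consecutive integers.
Site 2 values → pooled ranks: 2→5, 25→2, 27→1, 25→2, 2→5
Rank sum = 5 + 2 + 1 + 2 + 5 = 15

15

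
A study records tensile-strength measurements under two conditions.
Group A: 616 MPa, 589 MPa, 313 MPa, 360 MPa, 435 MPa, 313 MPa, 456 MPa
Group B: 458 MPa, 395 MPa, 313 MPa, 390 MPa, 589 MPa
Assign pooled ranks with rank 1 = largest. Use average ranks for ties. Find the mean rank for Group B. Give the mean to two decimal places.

Sorted (descending): 616, 589, 589, 458, 456, 435, 395, 390, 360, 313, 313, 313
The 2 values of 589 occupy positions 2–3 → average rank (2+3)/2 = 2.5.
The 3 values of 313 occupy positions 10–12 → average rank 11.
Group B values → pooled ranks: 458→4, 395→7, 313→11, 390→8, 589→2.5
Mean rank = (4 + 7 + 11 + 8 + 2.5) / 5 = 6.50

6.50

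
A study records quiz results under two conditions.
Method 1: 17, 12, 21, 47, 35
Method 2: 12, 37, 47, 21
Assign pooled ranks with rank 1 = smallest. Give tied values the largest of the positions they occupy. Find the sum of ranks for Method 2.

Sorted (ascending): 12, 12, 17, 21, 21, 35, 37, 47, 47
The 2 values of 12 occupy positions 1–2 → each gets rank 2.
The 2 values of 21 occupy positions 4–5 → each gets rank 5.
The 2 values of 47 occupy positions 8–9 → each gets rank 9.
Method 2 values → pooled ranks: 12→2, 37→7, 47→9, 21→5
Rank sum = 2 + 7 + 9 + 5 = 23

23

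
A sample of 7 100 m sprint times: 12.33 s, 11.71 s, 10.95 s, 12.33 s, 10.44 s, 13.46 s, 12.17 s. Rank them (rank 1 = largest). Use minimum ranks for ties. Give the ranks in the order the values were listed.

2, 5, 6, 2, 7, 1, 4

Sorted (descending): 13.46, 12.33, 12.33, 12.17, 11.71, 10.95, 10.44
The 2 values of 12.33 occupy positions 2–3 → each gets rank 2.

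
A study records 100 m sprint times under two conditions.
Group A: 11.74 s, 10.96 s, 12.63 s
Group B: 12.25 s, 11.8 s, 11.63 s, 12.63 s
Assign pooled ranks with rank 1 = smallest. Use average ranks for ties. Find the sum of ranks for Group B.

Sorted (ascending): 10.96, 11.63, 11.74, 11.8, 12.25, 12.63, 12.63
The 2 values of 12.63 occupy positions 6–7 → average rank (6+7)/2 = 6.5.
Group B values → pooled ranks: 12.25→5, 11.8→4, 11.63→2, 12.63→6.5
Rank sum = 5 + 4 + 2 + 6.5 = 17.5

17.5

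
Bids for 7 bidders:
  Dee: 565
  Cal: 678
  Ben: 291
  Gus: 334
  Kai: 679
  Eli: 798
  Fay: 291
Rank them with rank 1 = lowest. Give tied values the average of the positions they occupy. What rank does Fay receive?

Sorted (ascending): 291, 291, 334, 565, 678, 679, 798
The 2 values of 291 occupy positions 1–2 → average rank (1+2)/2 = 1.5.
Fay has value 291 → rank 1.5.

1.5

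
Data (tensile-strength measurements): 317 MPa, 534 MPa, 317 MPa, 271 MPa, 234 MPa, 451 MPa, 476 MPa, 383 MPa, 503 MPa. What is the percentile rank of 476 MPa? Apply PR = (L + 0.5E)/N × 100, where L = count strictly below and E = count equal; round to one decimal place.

72.2

N = 9.
Strictly below 476: 6. Equal to 476: 1.
PR = (6 + 0.5·1)/9 × 100 = 72.2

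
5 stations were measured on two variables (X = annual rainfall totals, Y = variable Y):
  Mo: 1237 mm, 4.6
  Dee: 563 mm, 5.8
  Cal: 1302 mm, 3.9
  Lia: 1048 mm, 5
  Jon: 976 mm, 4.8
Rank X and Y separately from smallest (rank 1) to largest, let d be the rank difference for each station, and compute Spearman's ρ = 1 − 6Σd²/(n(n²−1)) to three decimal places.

Ranks of variable 1: 4, 1, 5, 3, 2
Ranks of variable 2: 2, 5, 1, 4, 3
d = r₁ − r₂: 2, -4, 4, -1, -1
d²: 4, 16, 16, 1, 1; Σd² = 38
ρ = 1 − 6·38/(5·24) = 1 − 228/120 = -0.900

-0.900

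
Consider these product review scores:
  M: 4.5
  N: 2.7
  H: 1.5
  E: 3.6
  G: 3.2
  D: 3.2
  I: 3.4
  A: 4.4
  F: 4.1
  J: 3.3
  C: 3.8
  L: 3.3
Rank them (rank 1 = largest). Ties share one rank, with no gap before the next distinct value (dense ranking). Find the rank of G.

Sorted (descending): 4.5, 4.4, 4.1, 3.8, 3.6, 3.4, 3.3, 3.3, 3.2, 3.2, 2.7, 1.5
The 2 values of 3.3 share dense rank 7.
The 2 values of 3.2 share dense rank 8.
Remaining distinct values take the next consecutive integers.
G has value 3.2 → rank 8.

8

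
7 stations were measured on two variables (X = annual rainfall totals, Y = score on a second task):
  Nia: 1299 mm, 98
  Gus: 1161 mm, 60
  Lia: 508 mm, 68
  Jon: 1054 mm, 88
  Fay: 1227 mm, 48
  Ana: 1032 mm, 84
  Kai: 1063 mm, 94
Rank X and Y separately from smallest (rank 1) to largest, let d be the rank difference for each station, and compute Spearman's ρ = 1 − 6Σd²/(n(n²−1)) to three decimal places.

Ranks of variable 1: 7, 5, 1, 3, 6, 2, 4
Ranks of variable 2: 7, 2, 3, 5, 1, 4, 6
d = r₁ − r₂: 0, 3, -2, -2, 5, -2, -2
d²: 0, 9, 4, 4, 25, 4, 4; Σd² = 50
ρ = 1 − 6·50/(7·48) = 1 − 300/336 = 0.107

0.107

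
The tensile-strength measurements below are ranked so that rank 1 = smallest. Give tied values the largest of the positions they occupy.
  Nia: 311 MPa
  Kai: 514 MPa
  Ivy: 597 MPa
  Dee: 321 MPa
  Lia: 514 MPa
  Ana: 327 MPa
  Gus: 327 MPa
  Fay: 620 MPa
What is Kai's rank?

Sorted (ascending): 311, 321, 327, 327, 514, 514, 597, 620
The 2 values of 327 occupy positions 3–4 → each gets rank 4.
The 2 values of 514 occupy positions 5–6 → each gets rank 6.
Kai has value 514 MPa → rank 6.

6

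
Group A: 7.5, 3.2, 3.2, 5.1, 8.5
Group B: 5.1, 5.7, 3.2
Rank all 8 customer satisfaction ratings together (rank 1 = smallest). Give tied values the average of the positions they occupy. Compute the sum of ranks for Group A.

Sorted (ascending): 3.2, 3.2, 3.2, 5.1, 5.1, 5.7, 7.5, 8.5
The 3 values of 3.2 occupy positions 1–3 → average rank 2.
The 2 values of 5.1 occupy positions 4–5 → average rank (4+5)/2 = 4.5.
Group A values → pooled ranks: 7.5→7, 3.2→2, 3.2→2, 5.1→4.5, 8.5→8
Rank sum = 7 + 2 + 2 + 4.5 + 8 = 23.5

23.5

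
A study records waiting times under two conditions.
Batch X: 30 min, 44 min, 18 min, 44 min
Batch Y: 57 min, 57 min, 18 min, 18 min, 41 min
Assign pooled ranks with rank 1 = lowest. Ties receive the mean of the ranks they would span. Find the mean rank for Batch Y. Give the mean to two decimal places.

5.20

Sorted (ascending): 18, 18, 18, 30, 41, 44, 44, 57, 57
The 3 values of 18 occupy positions 1–3 → average rank 2.
The 2 values of 44 occupy positions 6–7 → average rank (6+7)/2 = 6.5.
The 2 values of 57 occupy positions 8–9 → average rank (8+9)/2 = 8.5.
Batch Y values → pooled ranks: 57→8.5, 57→8.5, 18→2, 18→2, 41→5
Mean rank = (8.5 + 8.5 + 2 + 2 + 5) / 5 = 5.20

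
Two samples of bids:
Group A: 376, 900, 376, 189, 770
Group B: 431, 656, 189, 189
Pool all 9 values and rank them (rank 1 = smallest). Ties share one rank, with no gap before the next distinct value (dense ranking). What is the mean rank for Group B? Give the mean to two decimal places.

Sorted (ascending): 189, 189, 189, 376, 376, 431, 656, 770, 900
The 3 values of 189 share dense rank 1.
The 2 values of 376 share dense rank 2.
Remaining distinct values take the next consecutive integers.
Group B values → pooled ranks: 431→3, 656→4, 189→1, 189→1
Mean rank = (3 + 4 + 1 + 1) / 4 = 2.25

2.25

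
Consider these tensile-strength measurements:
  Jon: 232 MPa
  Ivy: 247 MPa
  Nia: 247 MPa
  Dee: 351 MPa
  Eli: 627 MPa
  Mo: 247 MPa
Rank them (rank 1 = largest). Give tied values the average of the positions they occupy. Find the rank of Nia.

4

Sorted (descending): 627, 351, 247, 247, 247, 232
The 3 values of 247 occupy positions 3–5 → average rank 4.
Nia has value 247 MPa → rank 4.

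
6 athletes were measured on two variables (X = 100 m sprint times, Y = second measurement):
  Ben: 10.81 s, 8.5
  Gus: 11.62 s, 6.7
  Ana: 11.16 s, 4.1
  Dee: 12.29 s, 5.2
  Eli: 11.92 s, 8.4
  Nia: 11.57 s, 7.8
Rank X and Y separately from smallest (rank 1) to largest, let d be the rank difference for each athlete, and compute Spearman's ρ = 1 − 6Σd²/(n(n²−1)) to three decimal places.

-0.257

Ranks of variable 1: 1, 4, 2, 6, 5, 3
Ranks of variable 2: 6, 3, 1, 2, 5, 4
d = r₁ − r₂: -5, 1, 1, 4, 0, -1
d²: 25, 1, 1, 16, 0, 1; Σd² = 44
ρ = 1 − 6·44/(6·35) = 1 − 264/210 = -0.257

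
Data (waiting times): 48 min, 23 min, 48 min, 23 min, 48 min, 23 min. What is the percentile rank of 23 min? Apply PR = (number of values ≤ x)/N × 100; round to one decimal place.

N = 6.
Strictly below 23: 0. Equal to 23: 3.
PR = 3/6 × 100 = 50.0

50.0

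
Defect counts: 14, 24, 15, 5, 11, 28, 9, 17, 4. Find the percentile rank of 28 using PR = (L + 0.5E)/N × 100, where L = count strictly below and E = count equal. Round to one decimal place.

N = 9.
Strictly below 28: 8. Equal to 28: 1.
PR = (8 + 0.5·1)/9 × 100 = 94.4

94.4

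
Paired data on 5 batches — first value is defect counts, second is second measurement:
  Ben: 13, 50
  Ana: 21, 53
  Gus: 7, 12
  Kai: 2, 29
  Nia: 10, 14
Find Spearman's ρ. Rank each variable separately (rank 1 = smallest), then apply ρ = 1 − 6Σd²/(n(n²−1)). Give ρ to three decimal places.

0.700

Ranks of variable 1: 4, 5, 2, 1, 3
Ranks of variable 2: 4, 5, 1, 3, 2
d = r₁ − r₂: 0, 0, 1, -2, 1
d²: 0, 0, 1, 4, 1; Σd² = 6
ρ = 1 − 6·6/(5·24) = 1 − 36/120 = 0.700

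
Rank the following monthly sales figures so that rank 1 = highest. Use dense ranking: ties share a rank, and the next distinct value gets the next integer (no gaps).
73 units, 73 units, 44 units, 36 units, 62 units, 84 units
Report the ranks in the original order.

2, 2, 4, 5, 3, 1

Sorted (descending): 84, 73, 73, 62, 44, 36
The 2 values of 73 share dense rank 2.
Remaining distinct values take the next consecutive integers.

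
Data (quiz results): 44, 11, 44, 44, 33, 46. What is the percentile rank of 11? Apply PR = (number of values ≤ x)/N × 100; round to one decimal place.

N = 6.
Strictly below 11: 0. Equal to 11: 1.
PR = 1/6 × 100 = 16.7

16.7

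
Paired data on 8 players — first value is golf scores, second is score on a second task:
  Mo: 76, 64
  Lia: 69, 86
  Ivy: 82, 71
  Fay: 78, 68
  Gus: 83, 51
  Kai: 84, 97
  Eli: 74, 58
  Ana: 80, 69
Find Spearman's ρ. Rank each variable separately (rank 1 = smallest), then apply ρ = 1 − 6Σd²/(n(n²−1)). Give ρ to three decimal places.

0.143

Ranks of variable 1: 3, 1, 6, 4, 7, 8, 2, 5
Ranks of variable 2: 3, 7, 6, 4, 1, 8, 2, 5
d = r₁ − r₂: 0, -6, 0, 0, 6, 0, 0, 0
d²: 0, 36, 0, 0, 36, 0, 0, 0; Σd² = 72
ρ = 1 − 6·72/(8·63) = 1 − 432/504 = 0.143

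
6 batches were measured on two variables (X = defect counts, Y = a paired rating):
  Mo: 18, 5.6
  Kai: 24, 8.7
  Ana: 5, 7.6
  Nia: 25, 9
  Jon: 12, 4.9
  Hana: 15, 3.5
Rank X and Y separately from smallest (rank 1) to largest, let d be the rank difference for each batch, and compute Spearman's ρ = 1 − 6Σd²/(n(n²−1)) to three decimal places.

Ranks of variable 1: 4, 5, 1, 6, 2, 3
Ranks of variable 2: 3, 5, 4, 6, 2, 1
d = r₁ − r₂: 1, 0, -3, 0, 0, 2
d²: 1, 0, 9, 0, 0, 4; Σd² = 14
ρ = 1 − 6·14/(6·35) = 1 − 84/210 = 0.600

0.600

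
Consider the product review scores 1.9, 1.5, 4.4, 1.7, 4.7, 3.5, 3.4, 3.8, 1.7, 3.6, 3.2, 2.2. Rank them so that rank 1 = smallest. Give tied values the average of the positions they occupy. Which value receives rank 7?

3.4

Sorted (ascending): 1.5, 1.7, 1.7, 1.9, 2.2, 3.2, 3.4, 3.5, 3.6, 3.8, 4.4, 4.7
The 2 values of 1.7 occupy positions 2–3 → average rank (2+3)/2 = 2.5.
Rank 7 → value 3.4.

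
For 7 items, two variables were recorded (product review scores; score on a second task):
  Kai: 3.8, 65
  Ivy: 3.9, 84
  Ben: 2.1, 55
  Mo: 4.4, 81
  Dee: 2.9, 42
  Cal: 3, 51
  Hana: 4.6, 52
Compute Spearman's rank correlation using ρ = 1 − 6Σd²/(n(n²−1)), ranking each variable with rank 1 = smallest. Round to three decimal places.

0.429

Ranks of variable 1: 4, 5, 1, 6, 2, 3, 7
Ranks of variable 2: 5, 7, 4, 6, 1, 2, 3
d = r₁ − r₂: -1, -2, -3, 0, 1, 1, 4
d²: 1, 4, 9, 0, 1, 1, 16; Σd² = 32
ρ = 1 − 6·32/(7·48) = 1 − 192/336 = 0.429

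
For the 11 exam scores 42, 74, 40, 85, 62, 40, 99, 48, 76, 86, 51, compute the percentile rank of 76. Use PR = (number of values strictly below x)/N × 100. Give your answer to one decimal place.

63.6

N = 11.
Strictly below 76: 7. Equal to 76: 1.
PR = 7/11 × 100 = 63.6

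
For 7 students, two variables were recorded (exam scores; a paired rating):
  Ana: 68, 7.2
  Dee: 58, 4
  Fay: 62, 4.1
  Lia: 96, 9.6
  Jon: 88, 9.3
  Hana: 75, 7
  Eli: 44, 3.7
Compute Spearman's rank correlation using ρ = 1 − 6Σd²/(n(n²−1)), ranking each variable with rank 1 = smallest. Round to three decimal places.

Ranks of variable 1: 4, 2, 3, 7, 6, 5, 1
Ranks of variable 2: 5, 2, 3, 7, 6, 4, 1
d = r₁ − r₂: -1, 0, 0, 0, 0, 1, 0
d²: 1, 0, 0, 0, 0, 1, 0; Σd² = 2
ρ = 1 − 6·2/(7·48) = 1 − 12/336 = 0.964

0.964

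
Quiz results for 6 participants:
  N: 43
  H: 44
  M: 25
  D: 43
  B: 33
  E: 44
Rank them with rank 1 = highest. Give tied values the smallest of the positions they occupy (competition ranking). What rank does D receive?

Sorted (descending): 44, 44, 43, 43, 33, 25
The 2 values of 44 occupy positions 1–2 → each gets rank 1.
The 2 values of 43 occupy positions 3–4 → each gets rank 3.
D has value 43 → rank 3.

3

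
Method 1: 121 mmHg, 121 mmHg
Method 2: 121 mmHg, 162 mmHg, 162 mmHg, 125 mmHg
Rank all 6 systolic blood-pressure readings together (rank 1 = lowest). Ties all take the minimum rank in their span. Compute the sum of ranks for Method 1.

2

Sorted (ascending): 121, 121, 121, 125, 162, 162
The 3 values of 121 occupy positions 1–3 → each gets rank 1.
The 2 values of 162 occupy positions 5–6 → each gets rank 5.
Method 1 values → pooled ranks: 121→1, 121→1
Rank sum = 1 + 1 = 2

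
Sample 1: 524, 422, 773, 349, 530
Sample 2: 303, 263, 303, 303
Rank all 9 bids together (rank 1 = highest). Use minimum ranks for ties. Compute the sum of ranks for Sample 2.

Sorted (descending): 773, 530, 524, 422, 349, 303, 303, 303, 263
The 3 values of 303 occupy positions 6–8 → each gets rank 6.
Sample 2 values → pooled ranks: 303→6, 263→9, 303→6, 303→6
Rank sum = 6 + 9 + 6 + 6 = 27

27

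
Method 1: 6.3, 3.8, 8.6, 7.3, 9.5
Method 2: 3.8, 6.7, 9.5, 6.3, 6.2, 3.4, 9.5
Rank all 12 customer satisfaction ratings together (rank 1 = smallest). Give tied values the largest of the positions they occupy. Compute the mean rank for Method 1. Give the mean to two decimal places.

Sorted (ascending): 3.4, 3.8, 3.8, 6.2, 6.3, 6.3, 6.7, 7.3, 8.6, 9.5, 9.5, 9.5
The 2 values of 3.8 occupy positions 2–3 → each gets rank 3.
The 2 values of 6.3 occupy positions 5–6 → each gets rank 6.
The 3 values of 9.5 occupy positions 10–12 → each gets rank 12.
Method 1 values → pooled ranks: 6.3→6, 3.8→3, 8.6→9, 7.3→8, 9.5→12
Mean rank = (6 + 3 + 9 + 8 + 12) / 5 = 7.60

7.60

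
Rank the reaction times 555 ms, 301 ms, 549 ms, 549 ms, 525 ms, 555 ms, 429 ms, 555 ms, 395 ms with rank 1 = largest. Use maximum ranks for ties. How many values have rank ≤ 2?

Sorted (descending): 555, 555, 555, 549, 549, 525, 429, 395, 301
The 3 values of 555 occupy positions 1–3 → each gets rank 3.
The 2 values of 549 occupy positions 4–5 → each gets rank 5.
Ranks ≤ 2: {} → 0 values.

0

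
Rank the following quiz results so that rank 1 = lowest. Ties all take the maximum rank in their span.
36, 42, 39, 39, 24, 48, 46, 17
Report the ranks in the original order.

Sorted (ascending): 17, 24, 36, 39, 39, 42, 46, 48
The 2 values of 39 occupy positions 4–5 → each gets rank 5.

3, 6, 5, 5, 2, 8, 7, 1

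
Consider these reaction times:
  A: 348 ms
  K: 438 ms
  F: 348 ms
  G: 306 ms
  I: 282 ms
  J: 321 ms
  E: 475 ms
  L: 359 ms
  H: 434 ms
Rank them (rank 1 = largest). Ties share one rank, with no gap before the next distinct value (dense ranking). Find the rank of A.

Sorted (descending): 475, 438, 434, 359, 348, 348, 321, 306, 282
The 2 values of 348 share dense rank 5.
Remaining distinct values take the next consecutive integers.
A has value 348 ms → rank 5.

5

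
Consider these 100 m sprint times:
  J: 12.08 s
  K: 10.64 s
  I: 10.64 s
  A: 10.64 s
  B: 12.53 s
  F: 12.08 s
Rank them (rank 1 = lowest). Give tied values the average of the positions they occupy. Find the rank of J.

4.5

Sorted (ascending): 10.64, 10.64, 10.64, 12.08, 12.08, 12.53
The 3 values of 10.64 occupy positions 1–3 → average rank 2.
The 2 values of 12.08 occupy positions 4–5 → average rank (4+5)/2 = 4.5.
J has value 12.08 s → rank 4.5.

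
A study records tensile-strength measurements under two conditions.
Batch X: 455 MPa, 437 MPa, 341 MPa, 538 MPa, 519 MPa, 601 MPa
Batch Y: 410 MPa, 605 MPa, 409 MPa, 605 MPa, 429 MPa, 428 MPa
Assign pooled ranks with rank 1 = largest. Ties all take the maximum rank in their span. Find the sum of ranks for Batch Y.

42

Sorted (descending): 605, 605, 601, 538, 519, 455, 437, 429, 428, 410, 409, 341
The 2 values of 605 occupy positions 1–2 → each gets rank 2.
Batch Y values → pooled ranks: 410→10, 605→2, 409→11, 605→2, 429→8, 428→9
Rank sum = 10 + 2 + 11 + 2 + 8 + 9 = 42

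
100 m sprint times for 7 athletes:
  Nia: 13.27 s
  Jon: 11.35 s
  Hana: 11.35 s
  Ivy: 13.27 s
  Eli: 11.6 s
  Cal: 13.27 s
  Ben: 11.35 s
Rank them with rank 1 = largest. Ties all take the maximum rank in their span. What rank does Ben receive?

Sorted (descending): 13.27, 13.27, 13.27, 11.6, 11.35, 11.35, 11.35
The 3 values of 13.27 occupy positions 1–3 → each gets rank 3.
The 3 values of 11.35 occupy positions 5–7 → each gets rank 7.
Ben has value 11.35 s → rank 7.

7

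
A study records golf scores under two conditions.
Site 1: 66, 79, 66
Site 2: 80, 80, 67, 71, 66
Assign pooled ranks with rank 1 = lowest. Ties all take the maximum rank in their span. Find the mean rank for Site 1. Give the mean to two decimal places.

4.00

Sorted (ascending): 66, 66, 66, 67, 71, 79, 80, 80
The 3 values of 66 occupy positions 1–3 → each gets rank 3.
The 2 values of 80 occupy positions 7–8 → each gets rank 8.
Site 1 values → pooled ranks: 66→3, 79→6, 66→3
Mean rank = (3 + 6 + 3) / 3 = 4.00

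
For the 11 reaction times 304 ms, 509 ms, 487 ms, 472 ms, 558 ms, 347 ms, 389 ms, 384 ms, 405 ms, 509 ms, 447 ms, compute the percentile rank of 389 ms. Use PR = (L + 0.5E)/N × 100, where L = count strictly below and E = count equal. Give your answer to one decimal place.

31.8

N = 11.
Strictly below 389: 3. Equal to 389: 1.
PR = (3 + 0.5·1)/11 × 100 = 31.8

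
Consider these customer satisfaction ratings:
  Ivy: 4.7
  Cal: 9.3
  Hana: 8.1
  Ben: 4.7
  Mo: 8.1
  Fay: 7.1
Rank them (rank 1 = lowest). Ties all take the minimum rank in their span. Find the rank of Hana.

4

Sorted (ascending): 4.7, 4.7, 7.1, 8.1, 8.1, 9.3
The 2 values of 4.7 occupy positions 1–2 → each gets rank 1.
The 2 values of 8.1 occupy positions 4–5 → each gets rank 4.
Hana has value 8.1 → rank 4.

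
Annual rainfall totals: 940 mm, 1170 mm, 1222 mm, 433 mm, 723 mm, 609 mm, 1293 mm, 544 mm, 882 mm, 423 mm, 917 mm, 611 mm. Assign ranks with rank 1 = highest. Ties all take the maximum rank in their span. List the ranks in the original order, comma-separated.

Sorted (descending): 1293, 1222, 1170, 940, 917, 882, 723, 611, 609, 544, 433, 423
No ties — each value takes its position as its rank.

4, 3, 2, 11, 7, 9, 1, 10, 6, 12, 5, 8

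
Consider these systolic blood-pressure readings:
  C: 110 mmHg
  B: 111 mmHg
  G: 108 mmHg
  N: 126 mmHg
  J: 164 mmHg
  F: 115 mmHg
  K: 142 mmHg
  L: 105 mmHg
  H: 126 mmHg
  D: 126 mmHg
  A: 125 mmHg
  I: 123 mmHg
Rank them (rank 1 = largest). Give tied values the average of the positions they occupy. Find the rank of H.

4

Sorted (descending): 164, 142, 126, 126, 126, 125, 123, 115, 111, 110, 108, 105
The 3 values of 126 occupy positions 3–5 → average rank 4.
H has value 126 mmHg → rank 4.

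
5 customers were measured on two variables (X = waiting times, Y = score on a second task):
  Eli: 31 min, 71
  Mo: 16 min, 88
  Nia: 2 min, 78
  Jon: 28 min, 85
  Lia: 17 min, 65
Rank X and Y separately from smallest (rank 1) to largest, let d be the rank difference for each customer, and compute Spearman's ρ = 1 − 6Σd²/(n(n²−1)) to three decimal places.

-0.300

Ranks of variable 1: 5, 2, 1, 4, 3
Ranks of variable 2: 2, 5, 3, 4, 1
d = r₁ − r₂: 3, -3, -2, 0, 2
d²: 9, 9, 4, 0, 4; Σd² = 26
ρ = 1 − 6·26/(5·24) = 1 − 156/120 = -0.300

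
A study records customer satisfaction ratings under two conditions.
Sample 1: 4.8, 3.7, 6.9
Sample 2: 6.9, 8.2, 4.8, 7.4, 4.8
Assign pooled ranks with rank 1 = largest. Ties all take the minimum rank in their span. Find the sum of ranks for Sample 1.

16

Sorted (descending): 8.2, 7.4, 6.9, 6.9, 4.8, 4.8, 4.8, 3.7
The 2 values of 6.9 occupy positions 3–4 → each gets rank 3.
The 3 values of 4.8 occupy positions 5–7 → each gets rank 5.
Sample 1 values → pooled ranks: 4.8→5, 3.7→8, 6.9→3
Rank sum = 5 + 8 + 3 = 16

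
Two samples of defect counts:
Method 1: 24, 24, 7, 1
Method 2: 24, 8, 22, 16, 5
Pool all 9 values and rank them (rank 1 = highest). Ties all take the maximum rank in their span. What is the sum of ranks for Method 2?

26

Sorted (descending): 24, 24, 24, 22, 16, 8, 7, 5, 1
The 3 values of 24 occupy positions 1–3 → each gets rank 3.
Method 2 values → pooled ranks: 24→3, 8→6, 22→4, 16→5, 5→8
Rank sum = 3 + 6 + 4 + 5 + 8 = 26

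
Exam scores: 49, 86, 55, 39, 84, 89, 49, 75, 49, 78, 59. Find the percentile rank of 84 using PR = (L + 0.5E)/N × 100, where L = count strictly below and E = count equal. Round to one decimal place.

77.3

N = 11.
Strictly below 84: 8. Equal to 84: 1.
PR = (8 + 0.5·1)/11 × 100 = 77.3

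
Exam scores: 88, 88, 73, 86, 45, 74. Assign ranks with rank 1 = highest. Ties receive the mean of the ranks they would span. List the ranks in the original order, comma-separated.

Sorted (descending): 88, 88, 86, 74, 73, 45
The 2 values of 88 occupy positions 1–2 → average rank (1+2)/2 = 1.5.

1.5, 1.5, 5, 3, 6, 4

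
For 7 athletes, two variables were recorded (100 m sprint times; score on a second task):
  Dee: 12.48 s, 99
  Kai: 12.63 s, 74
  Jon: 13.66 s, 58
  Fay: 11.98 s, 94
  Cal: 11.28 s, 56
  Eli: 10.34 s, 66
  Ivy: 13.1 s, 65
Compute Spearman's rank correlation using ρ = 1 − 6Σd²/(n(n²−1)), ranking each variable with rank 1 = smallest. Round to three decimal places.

Ranks of variable 1: 4, 5, 7, 3, 2, 1, 6
Ranks of variable 2: 7, 5, 2, 6, 1, 4, 3
d = r₁ − r₂: -3, 0, 5, -3, 1, -3, 3
d²: 9, 0, 25, 9, 1, 9, 9; Σd² = 62
ρ = 1 − 6·62/(7·48) = 1 − 372/336 = -0.107

-0.107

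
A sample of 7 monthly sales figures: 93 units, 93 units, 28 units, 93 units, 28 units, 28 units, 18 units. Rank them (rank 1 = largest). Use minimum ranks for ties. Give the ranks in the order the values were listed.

Sorted (descending): 93, 93, 93, 28, 28, 28, 18
The 3 values of 93 occupy positions 1–3 → each gets rank 1.
The 3 values of 28 occupy positions 4–6 → each gets rank 4.

1, 1, 4, 1, 4, 4, 7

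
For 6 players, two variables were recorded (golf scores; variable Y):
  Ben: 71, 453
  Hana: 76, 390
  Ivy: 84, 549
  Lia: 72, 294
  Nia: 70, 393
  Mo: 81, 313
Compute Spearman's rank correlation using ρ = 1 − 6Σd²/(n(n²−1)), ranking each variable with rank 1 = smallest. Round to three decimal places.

Ranks of variable 1: 2, 4, 6, 3, 1, 5
Ranks of variable 2: 5, 3, 6, 1, 4, 2
d = r₁ − r₂: -3, 1, 0, 2, -3, 3
d²: 9, 1, 0, 4, 9, 9; Σd² = 32
ρ = 1 − 6·32/(6·35) = 1 − 192/210 = 0.086

0.086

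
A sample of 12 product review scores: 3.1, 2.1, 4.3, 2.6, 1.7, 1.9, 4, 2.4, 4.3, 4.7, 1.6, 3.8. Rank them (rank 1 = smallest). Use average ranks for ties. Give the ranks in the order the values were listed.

7, 4, 10.5, 6, 2, 3, 9, 5, 10.5, 12, 1, 8

Sorted (ascending): 1.6, 1.7, 1.9, 2.1, 2.4, 2.6, 3.1, 3.8, 4, 4.3, 4.3, 4.7
The 2 values of 4.3 occupy positions 10–11 → average rank (10+11)/2 = 10.5.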